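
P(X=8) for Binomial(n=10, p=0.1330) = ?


C(10,8) = 45
p^8 = 9.790686e-08
(1-p)^2 = 0.751689
P = 45 * 9.790686e-08 * 0.751689 = 3.3118e-06

P(X=8) = 3.3118e-06


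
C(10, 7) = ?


C(10,7) = 10!/(7! × 3!)
= 3628800/(5040 × 6)
= 120

C(10,7) = 120


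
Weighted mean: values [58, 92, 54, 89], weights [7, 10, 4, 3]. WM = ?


Numerator = 58*7 + 92*10 + 54*4 + 89*3 = 1809
Denominator = 7 + 10 + 4 + 3 = 24
WM = 1809/24 = 75.3750

WM = 75.3750


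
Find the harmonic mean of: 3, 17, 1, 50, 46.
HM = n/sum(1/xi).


Sum of reciprocals = 1/3 + 1/17 + 1/1 + 1/50 + 1/46 = 1.433896
HM = 5/1.433896 = 3.4870

HM = 3.4870


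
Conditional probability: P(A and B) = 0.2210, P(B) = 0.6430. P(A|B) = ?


P(A|B) = 0.2210/0.6430 = 0.3437

P(A|B) = 0.3437


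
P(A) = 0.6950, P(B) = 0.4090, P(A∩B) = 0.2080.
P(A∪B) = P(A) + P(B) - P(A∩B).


P(A∪B) = 0.6950 + 0.4090 - 0.2080
= 1.1040 - 0.2080
= 0.8960

P(A∪B) = 0.8960


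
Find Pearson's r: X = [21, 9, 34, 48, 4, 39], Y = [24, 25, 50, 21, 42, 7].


Mean X = 25.8333, Mean Y = 28.1667
SD X = 15.889375, SD Y = 14.111658
Cov = -81.305556
r = -81.305556/(15.889375*14.111658) = -0.3626

r = -0.3626


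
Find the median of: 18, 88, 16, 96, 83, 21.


Sorted: 16, 18, 21, 83, 88, 96
n = 6 (even)
Middle values: 21 and 83
Median = (21+83)/2 = 52.0000

Median = 52.0000


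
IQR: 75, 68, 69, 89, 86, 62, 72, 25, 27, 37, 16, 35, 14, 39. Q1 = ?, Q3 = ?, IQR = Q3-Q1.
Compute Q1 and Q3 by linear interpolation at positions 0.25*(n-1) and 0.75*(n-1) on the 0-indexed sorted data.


Sorted: 14, 16, 25, 27, 35, 37, 39, 62, 68, 69, 72, 75, 86, 89
Q1 (25th %ile) = 29.0000
Q3 (75th %ile) = 71.2500
IQR = 71.2500 - 29.0000 = 42.2500

IQR = 42.2500


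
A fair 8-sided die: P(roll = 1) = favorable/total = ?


Favorable outcomes (roll = 1): 1
Total outcomes = 8
P = 1/8 = 0.1250

P = 0.1250


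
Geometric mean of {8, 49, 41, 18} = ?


Product = 8 × 49 × 41 × 18 = 289296
GM = 289296^(1/4) = 23.1919

GM = 23.1919


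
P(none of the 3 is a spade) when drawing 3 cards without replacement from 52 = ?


P(no spades) = (39/52) × (38/51) × (37/50)
= 0.4135

P = 0.4135


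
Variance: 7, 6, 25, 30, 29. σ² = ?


Mean = 19.4000
Squared deviations: 153.7600, 179.5600, 31.3600, 112.3600, 92.1600
Sum = 569.2000
Variance = 569.2000/5 = 113.8400

Variance = 113.8400


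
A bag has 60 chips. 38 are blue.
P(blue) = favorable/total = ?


P = 38/60 = 0.6333

P = 0.6333


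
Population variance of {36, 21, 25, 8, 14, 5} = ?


Mean = 18.1667
Squared deviations: 318.0278, 8.0278, 46.6944, 103.3611, 17.3611, 173.3611
Sum = 666.8333
Variance = 666.8333/6 = 111.1389

Variance = 111.1389


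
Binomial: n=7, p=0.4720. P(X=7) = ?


C(7,7) = 1
p^7 = 0.005219
(1-p)^0 = 1.000000
P = 1 * 0.005219 * 1.000000 = 0.0052

P(X=7) = 0.0052


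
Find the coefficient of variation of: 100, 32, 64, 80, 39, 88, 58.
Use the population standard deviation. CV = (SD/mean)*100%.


Mean = 65.8571
SD = 23.2651
CV = (23.2651/65.8571)*100 = 35.3266%

CV = 35.3266%


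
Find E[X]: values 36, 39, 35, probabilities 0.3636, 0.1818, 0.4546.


E[X] = 36*0.3636 + 39*0.1818 + 35*0.4546
= 13.0896 + 7.0902 + 15.9110
= 36.0908

E[X] = 36.0908


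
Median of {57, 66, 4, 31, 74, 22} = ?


Sorted: 4, 22, 31, 57, 66, 74
n = 6 (even)
Middle values: 31 and 57
Median = (31+57)/2 = 44.0000

Median = 44.0000


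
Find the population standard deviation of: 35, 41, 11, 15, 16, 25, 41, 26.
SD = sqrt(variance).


Mean = 26.2500
Variance = 122.1875
SD = sqrt(122.1875) = 11.0538

SD = 11.0538


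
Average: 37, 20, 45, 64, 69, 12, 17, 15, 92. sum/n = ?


Sum = 37 + 20 + 45 + 64 + 69 + 12 + 17 + 15 + 92 = 371
n = 9
Mean = 371/9 = 41.2222

Mean = 41.2222


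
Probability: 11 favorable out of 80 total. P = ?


P = 11/80 = 0.1375

P = 0.1375


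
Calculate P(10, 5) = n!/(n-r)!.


P(10,5) = 10!/5!
= 3628800/120
= 30240

P(10,5) = 30240


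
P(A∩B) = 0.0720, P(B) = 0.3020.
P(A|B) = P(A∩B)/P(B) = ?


P(A|B) = 0.0720/0.3020 = 0.2384

P(A|B) = 0.2384


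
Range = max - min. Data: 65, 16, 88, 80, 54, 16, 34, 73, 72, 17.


Max = 88, Min = 16
Range = 88 - 16 = 72

Range = 72


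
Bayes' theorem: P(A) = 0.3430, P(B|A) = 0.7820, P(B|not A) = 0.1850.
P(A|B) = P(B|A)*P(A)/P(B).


P(B) = P(B|A)*P(A) + P(B|A')*P(A')
= 0.7820*0.3430 + 0.1850*0.6570
= 0.268226 + 0.121545 = 0.389771
P(A|B) = 0.268226/0.389771 = 0.6882

P(A|B) = 0.6882


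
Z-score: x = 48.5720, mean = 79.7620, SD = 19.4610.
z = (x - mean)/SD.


z = (48.5720 - 79.7620)/19.4610
= -31.1900/19.4610
= -1.6027

z = -1.6027


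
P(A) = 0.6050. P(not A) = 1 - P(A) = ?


P(not A) = 1 - 0.6050 = 0.3950

P(not A) = 0.3950


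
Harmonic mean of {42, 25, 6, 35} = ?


Sum of reciprocals = 1/42 + 1/25 + 1/6 + 1/35 = 0.259048
HM = 4/0.259048 = 15.4412

HM = 15.4412


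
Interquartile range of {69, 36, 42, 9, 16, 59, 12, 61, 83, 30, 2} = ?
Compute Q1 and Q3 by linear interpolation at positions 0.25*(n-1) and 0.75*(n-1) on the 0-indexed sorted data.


Sorted: 2, 9, 12, 16, 30, 36, 42, 59, 61, 69, 83
Q1 (25th %ile) = 14.0000
Q3 (75th %ile) = 60.0000
IQR = 60.0000 - 14.0000 = 46.0000

IQR = 46.0000


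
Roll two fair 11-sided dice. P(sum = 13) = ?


Total outcomes = 11×11 = 121
Favorable (sum = 13): 10
P = 10/121 = 0.0826

P = 0.0826


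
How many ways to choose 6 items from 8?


C(8,6) = 8!/(6! × 2!)
= 40320/(720 × 2)
= 28

C(8,6) = 28


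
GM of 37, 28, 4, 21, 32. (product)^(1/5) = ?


Product = 37 × 28 × 4 × 21 × 32 = 2784768
GM = 2784768^(1/5) = 19.4517

GM = 19.4517


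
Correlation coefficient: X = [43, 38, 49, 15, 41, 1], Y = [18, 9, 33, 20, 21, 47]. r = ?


Mean X = 31.1667, Mean Y = 24.6667
SD X = 17.189305, SD Y = 12.202003
Cov = -111.944444
r = -111.944444/(17.189305*12.202003) = -0.5337

r = -0.5337


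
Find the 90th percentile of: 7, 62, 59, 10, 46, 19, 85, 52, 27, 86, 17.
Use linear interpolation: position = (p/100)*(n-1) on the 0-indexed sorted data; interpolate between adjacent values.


Sorted: 7, 10, 17, 19, 27, 46, 52, 59, 62, 85, 86
n = 11
Index = 90/100 * 10 = 9.0000
Lower = data[9] = 85, Upper = data[10] = 86
P90 = 85 + 0*(1) = 85.0000

P90 = 85.0000


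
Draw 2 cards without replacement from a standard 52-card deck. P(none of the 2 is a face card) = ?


P(no face cards) = (40/52) × (39/51)
= 0.5882

P = 0.5882


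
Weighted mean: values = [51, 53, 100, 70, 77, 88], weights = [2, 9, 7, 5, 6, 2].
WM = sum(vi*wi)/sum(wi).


Numerator = 51*2 + 53*9 + 100*7 + 70*5 + 77*6 + 88*2 = 2267
Denominator = 2 + 9 + 7 + 5 + 6 + 2 = 31
WM = 2267/31 = 73.1290

WM = 73.1290


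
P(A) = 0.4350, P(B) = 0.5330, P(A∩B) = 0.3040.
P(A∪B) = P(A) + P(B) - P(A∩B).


P(A∪B) = 0.4350 + 0.5330 - 0.3040
= 0.9680 - 0.3040
= 0.6640

P(A∪B) = 0.6640


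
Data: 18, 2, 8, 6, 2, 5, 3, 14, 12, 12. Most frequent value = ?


Frequencies: 2:2, 3:1, 5:1, 6:1, 8:1, 12:2, 14:1, 18:1
Max frequency = 2
Mode = 2, 12

Mode = 2, 12


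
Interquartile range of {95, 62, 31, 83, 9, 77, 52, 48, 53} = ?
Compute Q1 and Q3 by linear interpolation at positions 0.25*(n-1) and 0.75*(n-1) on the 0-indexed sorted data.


Sorted: 9, 31, 48, 52, 53, 62, 77, 83, 95
Q1 (25th %ile) = 48.0000
Q3 (75th %ile) = 77.0000
IQR = 77.0000 - 48.0000 = 29.0000

IQR = 29.0000


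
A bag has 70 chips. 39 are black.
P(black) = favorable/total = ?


P = 39/70 = 0.5571

P = 0.5571


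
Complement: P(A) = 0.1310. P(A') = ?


P(not A) = 1 - 0.1310 = 0.8690

P(not A) = 0.8690


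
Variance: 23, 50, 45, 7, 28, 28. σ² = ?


Mean = 30.1667
Squared deviations: 51.3611, 393.3611, 220.0278, 536.6944, 4.6944, 4.6944
Sum = 1210.8333
Variance = 1210.8333/6 = 201.8056

Variance = 201.8056


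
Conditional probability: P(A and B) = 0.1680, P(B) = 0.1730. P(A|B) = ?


P(A|B) = 0.1680/0.1730 = 0.9711

P(A|B) = 0.9711


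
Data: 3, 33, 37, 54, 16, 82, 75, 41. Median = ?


Sorted: 3, 16, 33, 37, 41, 54, 75, 82
n = 8 (even)
Middle values: 37 and 41
Median = (37+41)/2 = 39.0000

Median = 39.0000


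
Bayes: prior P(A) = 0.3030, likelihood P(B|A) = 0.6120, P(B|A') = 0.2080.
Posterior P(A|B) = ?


P(B) = P(B|A)*P(A) + P(B|A')*P(A')
= 0.6120*0.3030 + 0.2080*0.6970
= 0.185436 + 0.144976 = 0.330412
P(A|B) = 0.185436/0.330412 = 0.5612

P(A|B) = 0.5612


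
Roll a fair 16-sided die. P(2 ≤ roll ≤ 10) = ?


Favorable outcomes (2 ≤ roll ≤ 10): 9
Total outcomes = 16
P = 9/16 = 0.5625

P = 0.5625


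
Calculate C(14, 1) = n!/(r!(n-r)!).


C(14,1) = 14!/(1! × 13!)
= 87178291200/(1 × 6227020800)
= 14

C(14,1) = 14


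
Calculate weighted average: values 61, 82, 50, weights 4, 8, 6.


Numerator = 61*4 + 82*8 + 50*6 = 1200
Denominator = 4 + 8 + 6 = 18
WM = 1200/18 = 66.6667

WM = 66.6667


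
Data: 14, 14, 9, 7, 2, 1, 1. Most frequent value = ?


Frequencies: 1:2, 2:1, 7:1, 9:1, 14:2
Max frequency = 2
Mode = 1, 14

Mode = 1, 14


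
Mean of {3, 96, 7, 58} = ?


Sum = 3 + 96 + 7 + 58 = 164
n = 4
Mean = 164/4 = 41.0000

Mean = 41.0000


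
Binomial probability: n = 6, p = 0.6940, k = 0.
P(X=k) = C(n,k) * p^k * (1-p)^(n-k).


C(6,0) = 1
p^0 = 1.000000
(1-p)^6 = 0.000821
P = 1 * 1.000000 * 0.000821 = 0.0008

P(X=0) = 0.0008


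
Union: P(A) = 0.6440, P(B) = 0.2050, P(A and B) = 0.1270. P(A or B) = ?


P(A∪B) = 0.6440 + 0.2050 - 0.1270
= 0.8490 - 0.1270
= 0.7220

P(A∪B) = 0.7220


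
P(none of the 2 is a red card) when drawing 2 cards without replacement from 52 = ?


P(no red cards) = (26/52) × (25/51)
= 0.2451

P = 0.2451


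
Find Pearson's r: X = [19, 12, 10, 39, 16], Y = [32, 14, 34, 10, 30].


Mean X = 19.2000, Mean Y = 24.0000
SD X = 10.380751, SD Y = 9.959920
Cov = -63.600000
r = -63.600000/(10.380751*9.959920) = -0.6151

r = -0.6151


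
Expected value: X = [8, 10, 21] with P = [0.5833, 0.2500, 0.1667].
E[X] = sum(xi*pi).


E[X] = 8*0.5833 + 10*0.2500 + 21*0.1667
= 4.6664 + 2.5000 + 3.5007
= 10.6671

E[X] = 10.6671


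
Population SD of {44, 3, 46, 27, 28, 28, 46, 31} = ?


Mean = 31.6250
Variance = 179.2344
SD = sqrt(179.2344) = 13.3878

SD = 13.3878


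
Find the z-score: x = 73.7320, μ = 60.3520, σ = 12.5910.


z = (73.7320 - 60.3520)/12.5910
= 13.3800/12.5910
= 1.0627

z = 1.0627


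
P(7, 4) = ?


P(7,4) = 7!/3!
= 5040/6
= 840

P(7,4) = 840


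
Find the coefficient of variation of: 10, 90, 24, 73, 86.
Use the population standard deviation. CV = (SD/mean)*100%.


Mean = 56.6000
SD = 33.1156
CV = (33.1156/56.6000)*100 = 58.5080%

CV = 58.5080%


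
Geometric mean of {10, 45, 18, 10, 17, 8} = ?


Product = 10 × 45 × 18 × 10 × 17 × 8 = 11016000
GM = 11016000^(1/6) = 14.9166

GM = 14.9166


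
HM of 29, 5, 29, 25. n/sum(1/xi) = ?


Sum of reciprocals = 1/29 + 1/5 + 1/29 + 1/25 = 0.308966
HM = 4/0.308966 = 12.9464

HM = 12.9464


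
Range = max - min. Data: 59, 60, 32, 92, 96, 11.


Max = 96, Min = 11
Range = 96 - 11 = 85

Range = 85


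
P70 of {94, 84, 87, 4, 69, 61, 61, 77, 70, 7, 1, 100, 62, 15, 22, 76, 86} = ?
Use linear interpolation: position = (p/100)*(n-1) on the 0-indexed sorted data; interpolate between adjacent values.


Sorted: 1, 4, 7, 15, 22, 61, 61, 62, 69, 70, 76, 77, 84, 86, 87, 94, 100
n = 17
Index = 70/100 * 16 = 11.2000
Lower = data[11] = 77, Upper = data[12] = 84
P70 = 77 + 0.2000*(7) = 78.4000

P70 = 78.4000


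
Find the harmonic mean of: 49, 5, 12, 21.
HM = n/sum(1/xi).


Sum of reciprocals = 1/49 + 1/5 + 1/12 + 1/21 = 0.351361
HM = 4/0.351361 = 11.3843

HM = 11.3843


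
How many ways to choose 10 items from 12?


C(12,10) = 12!/(10! × 2!)
= 479001600/(3628800 × 2)
= 66

C(12,10) = 66


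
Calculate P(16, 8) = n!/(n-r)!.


P(16,8) = 16!/8!
= 20922789888000/40320
= 518918400

P(16,8) = 518918400


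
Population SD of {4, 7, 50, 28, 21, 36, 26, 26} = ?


Mean = 24.7500
Variance = 192.1875
SD = sqrt(192.1875) = 13.8632

SD = 13.8632


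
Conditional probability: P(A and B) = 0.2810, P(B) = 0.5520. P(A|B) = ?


P(A|B) = 0.2810/0.5520 = 0.5091

P(A|B) = 0.5091


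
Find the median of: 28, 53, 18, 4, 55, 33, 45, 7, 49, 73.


Sorted: 4, 7, 18, 28, 33, 45, 49, 53, 55, 73
n = 10 (even)
Middle values: 33 and 45
Median = (33+45)/2 = 39.0000

Median = 39.0000


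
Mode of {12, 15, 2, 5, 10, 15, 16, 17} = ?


Frequencies: 2:1, 5:1, 10:1, 12:1, 15:2, 16:1, 17:1
Max frequency = 2
Mode = 15

Mode = 15


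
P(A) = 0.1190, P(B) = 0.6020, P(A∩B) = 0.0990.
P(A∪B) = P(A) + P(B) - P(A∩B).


P(A∪B) = 0.1190 + 0.6020 - 0.0990
= 0.7210 - 0.0990
= 0.6220

P(A∪B) = 0.6220


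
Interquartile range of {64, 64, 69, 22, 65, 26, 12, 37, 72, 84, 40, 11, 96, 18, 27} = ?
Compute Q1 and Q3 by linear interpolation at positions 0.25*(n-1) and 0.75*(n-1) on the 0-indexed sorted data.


Sorted: 11, 12, 18, 22, 26, 27, 37, 40, 64, 64, 65, 69, 72, 84, 96
Q1 (25th %ile) = 24.0000
Q3 (75th %ile) = 67.0000
IQR = 67.0000 - 24.0000 = 43.0000

IQR = 43.0000


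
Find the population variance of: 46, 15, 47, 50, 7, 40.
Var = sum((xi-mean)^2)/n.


Mean = 34.1667
Squared deviations: 140.0278, 367.3611, 164.6944, 250.6944, 738.0278, 34.0278
Sum = 1694.8333
Variance = 1694.8333/6 = 282.4722

Variance = 282.4722


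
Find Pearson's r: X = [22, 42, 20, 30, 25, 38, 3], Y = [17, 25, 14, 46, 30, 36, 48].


Mean X = 25.7143, Mean Y = 30.8571
SD X = 11.936909, SD Y = 12.310606
Cov = -29.755102
r = -29.755102/(11.936909*12.310606) = -0.2025

r = -0.2025


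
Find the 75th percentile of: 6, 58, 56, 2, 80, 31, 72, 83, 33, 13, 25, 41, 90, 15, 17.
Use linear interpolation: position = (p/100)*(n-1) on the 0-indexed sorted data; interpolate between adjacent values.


Sorted: 2, 6, 13, 15, 17, 25, 31, 33, 41, 56, 58, 72, 80, 83, 90
n = 15
Index = 75/100 * 14 = 10.5000
Lower = data[10] = 58, Upper = data[11] = 72
P75 = 58 + 0.5000*(14) = 65.0000

P75 = 65.0000


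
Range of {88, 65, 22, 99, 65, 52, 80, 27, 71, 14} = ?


Max = 99, Min = 14
Range = 99 - 14 = 85

Range = 85


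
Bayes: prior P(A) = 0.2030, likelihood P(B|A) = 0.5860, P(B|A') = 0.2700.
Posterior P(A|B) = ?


P(B) = P(B|A)*P(A) + P(B|A')*P(A')
= 0.5860*0.2030 + 0.2700*0.7970
= 0.118958 + 0.215190 = 0.334148
P(A|B) = 0.118958/0.334148 = 0.3560

P(A|B) = 0.3560


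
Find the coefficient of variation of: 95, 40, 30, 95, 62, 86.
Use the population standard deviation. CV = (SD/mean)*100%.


Mean = 68.0000
SD = 25.9679
CV = (25.9679/68.0000)*100 = 38.1881%

CV = 38.1881%


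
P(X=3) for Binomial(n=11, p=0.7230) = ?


C(11,3) = 165
p^3 = 0.377933
(1-p)^8 = 3.466077e-05
P = 165 * 0.377933 * 3.466077e-05 = 0.0022

P(X=3) = 0.0022


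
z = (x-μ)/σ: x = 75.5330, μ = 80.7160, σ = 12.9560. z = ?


z = (75.5330 - 80.7160)/12.9560
= -5.1830/12.9560
= -0.4000

z = -0.4000


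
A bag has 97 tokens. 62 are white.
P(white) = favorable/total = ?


P = 62/97 = 0.6392

P = 0.6392


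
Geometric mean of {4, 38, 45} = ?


Product = 4 × 38 × 45 = 6840
GM = 6840^(1/3) = 18.9824

GM = 18.9824


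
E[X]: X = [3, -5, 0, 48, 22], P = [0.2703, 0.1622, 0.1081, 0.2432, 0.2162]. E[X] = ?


E[X] = 3*0.2703 - 5*0.1622 + 0*0.1081 + 48*0.2432 + 22*0.2162
= 0.8109 - 0.8110 + 0 + 11.6736 + 4.7564
= 16.4299

E[X] = 16.4299


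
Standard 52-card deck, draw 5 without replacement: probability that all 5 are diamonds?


P(all diamonds) = (13/52) × (12/51) × (11/50) × (10/49) × (9/48)
= 0.0005

P = 0.0005


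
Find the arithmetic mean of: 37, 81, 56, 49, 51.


Sum = 37 + 81 + 56 + 49 + 51 = 274
n = 5
Mean = 274/5 = 54.8000

Mean = 54.8000


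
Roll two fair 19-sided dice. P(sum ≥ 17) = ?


Total outcomes = 19×19 = 361
Favorable (sum ≥ 17): 241
P = 241/361 = 0.6676

P = 0.6676


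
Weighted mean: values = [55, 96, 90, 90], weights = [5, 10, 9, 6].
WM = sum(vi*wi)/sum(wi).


Numerator = 55*5 + 96*10 + 90*9 + 90*6 = 2585
Denominator = 5 + 10 + 9 + 6 = 30
WM = 2585/30 = 86.1667

WM = 86.1667


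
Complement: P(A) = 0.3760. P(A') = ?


P(not A) = 1 - 0.3760 = 0.6240

P(not A) = 0.6240


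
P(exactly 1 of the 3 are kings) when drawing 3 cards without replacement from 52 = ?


Hypergeometric: P(X=1) = C(4,1)·C(48,2) / C(52,3)
= 4 × 1128 / 22100
= 4512/22100 = 0.2042

P = 0.2042


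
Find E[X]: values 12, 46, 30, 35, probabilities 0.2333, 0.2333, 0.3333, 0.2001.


E[X] = 12*0.2333 + 46*0.2333 + 30*0.3333 + 35*0.2001
= 2.7996 + 10.7318 + 9.9990 + 7.0035
= 30.5339

E[X] = 30.5339


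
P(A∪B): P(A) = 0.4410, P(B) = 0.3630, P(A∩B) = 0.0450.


P(A∪B) = 0.4410 + 0.3630 - 0.0450
= 0.8040 - 0.0450
= 0.7590

P(A∪B) = 0.7590


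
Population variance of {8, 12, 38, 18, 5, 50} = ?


Mean = 21.8333
Squared deviations: 191.3611, 96.6944, 261.3611, 14.6944, 283.3611, 793.3611
Sum = 1640.8333
Variance = 1640.8333/6 = 273.4722

Variance = 273.4722


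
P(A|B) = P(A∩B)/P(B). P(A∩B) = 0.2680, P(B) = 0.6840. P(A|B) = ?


P(A|B) = 0.2680/0.6840 = 0.3918

P(A|B) = 0.3918


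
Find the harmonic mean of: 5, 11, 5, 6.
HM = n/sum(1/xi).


Sum of reciprocals = 1/5 + 1/11 + 1/5 + 1/6 = 0.657576
HM = 4/0.657576 = 6.0829

HM = 6.0829


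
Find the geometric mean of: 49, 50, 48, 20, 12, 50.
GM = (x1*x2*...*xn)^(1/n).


Product = 49 × 50 × 48 × 20 × 12 × 50 = 1411200000
GM = 1411200000^(1/6) = 33.4913

GM = 33.4913


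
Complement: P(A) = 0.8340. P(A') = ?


P(not A) = 1 - 0.8340 = 0.1660

P(not A) = 0.1660


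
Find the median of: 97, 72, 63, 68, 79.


Sorted: 63, 68, 72, 79, 97
n = 5 (odd)
Middle value = 72

Median = 72


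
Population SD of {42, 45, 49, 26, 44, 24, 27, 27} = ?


Mean = 35.5000
Variance = 94.2500
SD = sqrt(94.2500) = 9.7082

SD = 9.7082


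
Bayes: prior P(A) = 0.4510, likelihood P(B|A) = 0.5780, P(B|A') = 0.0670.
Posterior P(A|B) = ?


P(B) = P(B|A)*P(A) + P(B|A')*P(A')
= 0.5780*0.4510 + 0.0670*0.5490
= 0.260678 + 0.036783 = 0.297461
P(A|B) = 0.260678/0.297461 = 0.8763

P(A|B) = 0.8763


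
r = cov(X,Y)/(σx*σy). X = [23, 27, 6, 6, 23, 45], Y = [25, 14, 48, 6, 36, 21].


Mean X = 21.6667, Mean Y = 25.0000
SD X = 13.337499, SD Y = 13.832329
Cov = -33.333333
r = -33.333333/(13.337499*13.832329) = -0.1807

r = -0.1807


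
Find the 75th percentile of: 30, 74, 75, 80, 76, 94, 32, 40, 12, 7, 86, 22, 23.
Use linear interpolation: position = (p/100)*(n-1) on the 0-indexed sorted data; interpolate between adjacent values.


Sorted: 7, 12, 22, 23, 30, 32, 40, 74, 75, 76, 80, 86, 94
n = 13
Index = 75/100 * 12 = 9.0000
Lower = data[9] = 76, Upper = data[10] = 80
P75 = 76 + 0*(4) = 76.0000

P75 = 76.0000


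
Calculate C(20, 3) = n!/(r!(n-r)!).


C(20,3) = 20!/(3! × 17!)
= 2432902008176640000/(6 × 355687428096000)
= 1140

C(20,3) = 1140


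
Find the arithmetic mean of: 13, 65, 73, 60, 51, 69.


Sum = 13 + 65 + 73 + 60 + 51 + 69 = 331
n = 6
Mean = 331/6 = 55.1667

Mean = 55.1667


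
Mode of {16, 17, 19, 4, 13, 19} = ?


Frequencies: 4:1, 13:1, 16:1, 17:1, 19:2
Max frequency = 2
Mode = 19

Mode = 19


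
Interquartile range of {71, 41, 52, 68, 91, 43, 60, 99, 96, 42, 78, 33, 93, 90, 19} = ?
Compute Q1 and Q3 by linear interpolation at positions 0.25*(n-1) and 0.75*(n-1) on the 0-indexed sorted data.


Sorted: 19, 33, 41, 42, 43, 52, 60, 68, 71, 78, 90, 91, 93, 96, 99
Q1 (25th %ile) = 42.5000
Q3 (75th %ile) = 90.5000
IQR = 90.5000 - 42.5000 = 48.0000

IQR = 48.0000


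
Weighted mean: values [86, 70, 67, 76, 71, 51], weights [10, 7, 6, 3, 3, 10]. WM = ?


Numerator = 86*10 + 70*7 + 67*6 + 76*3 + 71*3 + 51*10 = 2703
Denominator = 10 + 7 + 6 + 3 + 3 + 10 = 39
WM = 2703/39 = 69.3077

WM = 69.3077


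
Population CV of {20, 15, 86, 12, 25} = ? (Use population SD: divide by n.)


Mean = 31.6000
SD = 27.5579
CV = (27.5579/31.6000)*100 = 87.2087%

CV = 87.2087%


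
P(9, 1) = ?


P(9,1) = 9!/8!
= 362880/40320
= 9

P(9,1) = 9


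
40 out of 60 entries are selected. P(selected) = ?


P = 40/60 = 0.6667

P = 0.6667


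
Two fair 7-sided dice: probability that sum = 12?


Total outcomes = 7×7 = 49
Favorable (sum = 12): 3
P = 3/49 = 0.0612

P = 0.0612


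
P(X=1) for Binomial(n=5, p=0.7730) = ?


C(5,1) = 5
p^1 = 0.773000
(1-p)^4 = 0.002655
P = 5 * 0.773000 * 0.002655 = 0.0103

P(X=1) = 0.0103


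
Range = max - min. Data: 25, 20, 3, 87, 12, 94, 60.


Max = 94, Min = 3
Range = 94 - 3 = 91

Range = 91


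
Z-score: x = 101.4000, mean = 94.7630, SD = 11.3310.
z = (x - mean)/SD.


z = (101.4000 - 94.7630)/11.3310
= 6.6370/11.3310
= 0.5857

z = 0.5857


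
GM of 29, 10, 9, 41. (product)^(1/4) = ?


Product = 29 × 10 × 9 × 41 = 107010
GM = 107010^(1/4) = 18.0866

GM = 18.0866


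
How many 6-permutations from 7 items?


P(7,6) = 7!/1!
= 5040/1
= 5040

P(7,6) = 5040


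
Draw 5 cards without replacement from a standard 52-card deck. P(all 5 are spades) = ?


P(all spades) = (13/52) × (12/51) × (11/50) × (10/49) × (9/48)
= 0.0005

P = 0.0005


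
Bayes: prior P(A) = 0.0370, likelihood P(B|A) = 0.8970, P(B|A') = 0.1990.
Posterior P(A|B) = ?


P(B) = P(B|A)*P(A) + P(B|A')*P(A')
= 0.8970*0.0370 + 0.1990*0.9630
= 0.033189 + 0.191637 = 0.224826
P(A|B) = 0.033189/0.224826 = 0.1476

P(A|B) = 0.1476


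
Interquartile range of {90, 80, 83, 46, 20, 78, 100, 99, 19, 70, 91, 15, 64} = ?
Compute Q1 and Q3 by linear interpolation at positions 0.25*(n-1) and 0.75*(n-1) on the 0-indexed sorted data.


Sorted: 15, 19, 20, 46, 64, 70, 78, 80, 83, 90, 91, 99, 100
Q1 (25th %ile) = 46.0000
Q3 (75th %ile) = 90.0000
IQR = 90.0000 - 46.0000 = 44.0000

IQR = 44.0000


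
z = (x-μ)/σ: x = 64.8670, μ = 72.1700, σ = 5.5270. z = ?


z = (64.8670 - 72.1700)/5.5270
= -7.3030/5.5270
= -1.3213

z = -1.3213


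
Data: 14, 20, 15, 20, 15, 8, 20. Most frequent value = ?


Frequencies: 8:1, 14:1, 15:2, 20:3
Max frequency = 3
Mode = 20

Mode = 20


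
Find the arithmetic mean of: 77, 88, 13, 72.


Sum = 77 + 88 + 13 + 72 = 250
n = 4
Mean = 250/4 = 62.5000

Mean = 62.5000


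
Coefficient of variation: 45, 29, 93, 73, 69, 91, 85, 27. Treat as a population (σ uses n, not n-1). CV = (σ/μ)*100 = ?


Mean = 64.0000
SD = 25.1794
CV = (25.1794/64.0000)*100 = 39.3427%

CV = 39.3427%


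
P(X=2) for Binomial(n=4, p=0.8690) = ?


C(4,2) = 6
p^2 = 0.755161
(1-p)^2 = 0.017161
P = 6 * 0.755161 * 0.017161 = 0.0778

P(X=2) = 0.0778


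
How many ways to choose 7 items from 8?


C(8,7) = 8!/(7! × 1!)
= 40320/(5040 × 1)
= 8

C(8,7) = 8


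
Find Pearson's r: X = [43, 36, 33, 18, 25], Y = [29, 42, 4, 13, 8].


Mean X = 31.0000, Mean Y = 19.2000
SD X = 8.694826, SD Y = 14.218298
Cov = 69.800000
r = 69.800000/(8.694826*14.218298) = 0.5646

r = 0.5646


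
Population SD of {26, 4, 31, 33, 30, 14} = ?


Mean = 23.0000
Variance = 110.6667
SD = sqrt(110.6667) = 10.5198

SD = 10.5198


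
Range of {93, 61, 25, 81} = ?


Max = 93, Min = 25
Range = 93 - 25 = 68

Range = 68


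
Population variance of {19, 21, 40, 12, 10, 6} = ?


Mean = 18.0000
Squared deviations: 1.0000, 9.0000, 484.0000, 36.0000, 64.0000, 144.0000
Sum = 738.0000
Variance = 738.0000/6 = 123.0000

Variance = 123.0000


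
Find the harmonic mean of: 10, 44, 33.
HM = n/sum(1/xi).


Sum of reciprocals = 1/10 + 1/44 + 1/33 = 0.153030
HM = 3/0.153030 = 19.6040

HM = 19.6040


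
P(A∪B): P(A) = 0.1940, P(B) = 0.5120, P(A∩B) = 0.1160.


P(A∪B) = 0.1940 + 0.5120 - 0.1160
= 0.7060 - 0.1160
= 0.5900

P(A∪B) = 0.5900


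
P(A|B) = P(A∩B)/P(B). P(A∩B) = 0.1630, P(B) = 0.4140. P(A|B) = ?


P(A|B) = 0.1630/0.4140 = 0.3937

P(A|B) = 0.3937


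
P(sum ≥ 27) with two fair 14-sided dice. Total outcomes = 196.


Total outcomes = 14×14 = 196
Favorable (sum ≥ 27): 3
P = 3/196 = 0.0153

P = 0.0153


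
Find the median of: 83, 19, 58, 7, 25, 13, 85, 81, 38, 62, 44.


Sorted: 7, 13, 19, 25, 38, 44, 58, 62, 81, 83, 85
n = 11 (odd)
Middle value = 44

Median = 44


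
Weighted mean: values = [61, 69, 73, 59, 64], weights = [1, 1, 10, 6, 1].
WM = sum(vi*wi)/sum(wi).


Numerator = 61*1 + 69*1 + 73*10 + 59*6 + 64*1 = 1278
Denominator = 1 + 1 + 10 + 6 + 1 = 19
WM = 1278/19 = 67.2632

WM = 67.2632


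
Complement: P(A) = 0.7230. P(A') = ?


P(not A) = 1 - 0.7230 = 0.2770

P(not A) = 0.2770


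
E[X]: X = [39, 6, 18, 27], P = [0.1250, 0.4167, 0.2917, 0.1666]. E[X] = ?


E[X] = 39*0.1250 + 6*0.4167 + 18*0.2917 + 27*0.1666
= 4.8750 + 2.5002 + 5.2506 + 4.4982
= 17.1240

E[X] = 17.1240


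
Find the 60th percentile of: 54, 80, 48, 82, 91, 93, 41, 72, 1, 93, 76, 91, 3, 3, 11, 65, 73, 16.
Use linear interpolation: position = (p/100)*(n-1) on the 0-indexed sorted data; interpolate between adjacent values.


Sorted: 1, 3, 3, 11, 16, 41, 48, 54, 65, 72, 73, 76, 80, 82, 91, 91, 93, 93
n = 18
Index = 60/100 * 17 = 10.2000
Lower = data[10] = 73, Upper = data[11] = 76
P60 = 73 + 0.2000*(3) = 73.6000

P60 = 73.6000


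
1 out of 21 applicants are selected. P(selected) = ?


P = 1/21 = 0.0476

P = 0.0476


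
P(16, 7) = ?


P(16,7) = 16!/9!
= 20922789888000/362880
= 57657600

P(16,7) = 57657600


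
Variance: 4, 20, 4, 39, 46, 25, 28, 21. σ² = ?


Mean = 23.3750
Squared deviations: 375.3906, 11.3906, 375.3906, 244.1406, 511.8906, 2.6406, 21.3906, 5.6406
Sum = 1547.8750
Variance = 1547.8750/8 = 193.4844

Variance = 193.4844


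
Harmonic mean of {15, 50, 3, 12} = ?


Sum of reciprocals = 1/15 + 1/50 + 1/3 + 1/12 = 0.503333
HM = 4/0.503333 = 7.9470

HM = 7.9470


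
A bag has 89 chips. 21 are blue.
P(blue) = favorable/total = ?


P = 21/89 = 0.2360

P = 0.2360


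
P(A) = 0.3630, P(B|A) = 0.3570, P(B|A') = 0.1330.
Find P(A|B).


P(B) = P(B|A)*P(A) + P(B|A')*P(A')
= 0.3570*0.3630 + 0.1330*0.6370
= 0.129591 + 0.084721 = 0.214312
P(A|B) = 0.129591/0.214312 = 0.6047

P(A|B) = 0.6047


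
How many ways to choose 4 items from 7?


C(7,4) = 7!/(4! × 3!)
= 5040/(24 × 6)
= 35

C(7,4) = 35


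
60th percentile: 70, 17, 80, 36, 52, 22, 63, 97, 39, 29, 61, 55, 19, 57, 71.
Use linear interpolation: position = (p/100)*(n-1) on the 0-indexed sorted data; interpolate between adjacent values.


Sorted: 17, 19, 22, 29, 36, 39, 52, 55, 57, 61, 63, 70, 71, 80, 97
n = 15
Index = 60/100 * 14 = 8.4000
Lower = data[8] = 57, Upper = data[9] = 61
P60 = 57 + 0.4000*(4) = 58.6000

P60 = 58.6000


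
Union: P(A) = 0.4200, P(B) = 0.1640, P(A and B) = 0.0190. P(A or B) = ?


P(A∪B) = 0.4200 + 0.1640 - 0.0190
= 0.5840 - 0.0190
= 0.5650

P(A∪B) = 0.5650


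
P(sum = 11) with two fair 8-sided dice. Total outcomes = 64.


Total outcomes = 8×8 = 64
Favorable (sum = 11): 6
P = 6/64 = 0.0938

P = 0.0938


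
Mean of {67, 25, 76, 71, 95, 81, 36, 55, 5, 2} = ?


Sum = 67 + 25 + 76 + 71 + 95 + 81 + 36 + 55 + 5 + 2 = 513
n = 10
Mean = 513/10 = 51.3000

Mean = 51.3000


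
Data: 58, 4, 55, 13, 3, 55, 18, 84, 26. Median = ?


Sorted: 3, 4, 13, 18, 26, 55, 55, 58, 84
n = 9 (odd)
Middle value = 26

Median = 26


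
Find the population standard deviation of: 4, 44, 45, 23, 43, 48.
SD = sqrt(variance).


Mean = 34.5000
Variance = 252.9167
SD = sqrt(252.9167) = 15.9034

SD = 15.9034


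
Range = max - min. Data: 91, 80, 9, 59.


Max = 91, Min = 9
Range = 91 - 9 = 82

Range = 82


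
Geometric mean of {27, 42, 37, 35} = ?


Product = 27 × 42 × 37 × 35 = 1468530
GM = 1468530^(1/4) = 34.8113

GM = 34.8113


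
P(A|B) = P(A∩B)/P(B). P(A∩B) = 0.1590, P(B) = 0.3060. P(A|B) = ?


P(A|B) = 0.1590/0.3060 = 0.5196

P(A|B) = 0.5196


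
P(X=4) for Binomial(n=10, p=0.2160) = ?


C(10,4) = 210
p^4 = 0.002177
(1-p)^6 = 0.232218
P = 210 * 0.002177 * 0.232218 = 0.1062

P(X=4) = 0.1062


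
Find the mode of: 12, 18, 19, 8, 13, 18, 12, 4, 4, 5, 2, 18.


Frequencies: 2:1, 4:2, 5:1, 8:1, 12:2, 13:1, 18:3, 19:1
Max frequency = 3
Mode = 18

Mode = 18


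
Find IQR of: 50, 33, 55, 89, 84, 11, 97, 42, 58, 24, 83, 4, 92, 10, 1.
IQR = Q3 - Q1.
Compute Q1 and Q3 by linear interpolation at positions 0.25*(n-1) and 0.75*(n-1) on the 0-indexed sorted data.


Sorted: 1, 4, 10, 11, 24, 33, 42, 50, 55, 58, 83, 84, 89, 92, 97
Q1 (25th %ile) = 17.5000
Q3 (75th %ile) = 83.5000
IQR = 83.5000 - 17.5000 = 66.0000

IQR = 66.0000


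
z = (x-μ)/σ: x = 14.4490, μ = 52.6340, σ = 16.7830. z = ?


z = (14.4490 - 52.6340)/16.7830
= -38.1850/16.7830
= -2.2752

z = -2.2752


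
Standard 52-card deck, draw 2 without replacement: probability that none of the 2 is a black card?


P(no black cards) = (26/52) × (25/51)
= 0.2451

P = 0.2451


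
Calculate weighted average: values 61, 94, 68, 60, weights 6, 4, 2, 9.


Numerator = 61*6 + 94*4 + 68*2 + 60*9 = 1418
Denominator = 6 + 4 + 2 + 9 = 21
WM = 1418/21 = 67.5238

WM = 67.5238


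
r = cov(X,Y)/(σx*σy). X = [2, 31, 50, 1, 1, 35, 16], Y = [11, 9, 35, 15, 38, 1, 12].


Mean X = 19.4286, Mean Y = 17.2857
SD X = 18.149043, SD Y = 12.814214
Cov = -2.836735
r = -2.836735/(18.149043*12.814214) = -0.0122

r = -0.0122


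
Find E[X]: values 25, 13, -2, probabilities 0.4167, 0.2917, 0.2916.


E[X] = 25*0.4167 + 13*0.2917 - 2*0.2916
= 10.4175 + 3.7921 - 0.5832
= 13.6264

E[X] = 13.6264


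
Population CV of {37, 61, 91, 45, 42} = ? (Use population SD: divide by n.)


Mean = 55.2000
SD = 19.6204
CV = (19.6204/55.2000)*100 = 35.5442%

CV = 35.5442%


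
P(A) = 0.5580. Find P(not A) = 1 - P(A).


P(not A) = 1 - 0.5580 = 0.4420

P(not A) = 0.4420


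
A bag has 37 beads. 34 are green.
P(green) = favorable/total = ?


P = 34/37 = 0.9189

P = 0.9189


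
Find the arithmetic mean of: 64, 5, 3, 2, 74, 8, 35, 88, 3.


Sum = 64 + 5 + 3 + 2 + 74 + 8 + 35 + 88 + 3 = 282
n = 9
Mean = 282/9 = 31.3333

Mean = 31.3333


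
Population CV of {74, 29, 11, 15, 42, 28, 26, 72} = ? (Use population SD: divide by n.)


Mean = 37.1250
SD = 22.4858
CV = (22.4858/37.1250)*100 = 60.5677%

CV = 60.5677%


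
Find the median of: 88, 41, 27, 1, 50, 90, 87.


Sorted: 1, 27, 41, 50, 87, 88, 90
n = 7 (odd)
Middle value = 50

Median = 50


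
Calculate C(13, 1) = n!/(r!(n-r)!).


C(13,1) = 13!/(1! × 12!)
= 6227020800/(1 × 479001600)
= 13

C(13,1) = 13


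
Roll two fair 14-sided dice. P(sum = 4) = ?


Total outcomes = 14×14 = 196
Favorable (sum = 4): 3
P = 3/196 = 0.0153

P = 0.0153


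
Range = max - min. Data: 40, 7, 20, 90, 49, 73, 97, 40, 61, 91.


Max = 97, Min = 7
Range = 97 - 7 = 90

Range = 90


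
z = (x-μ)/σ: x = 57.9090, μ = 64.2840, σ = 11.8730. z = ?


z = (57.9090 - 64.2840)/11.8730
= -6.3750/11.8730
= -0.5369

z = -0.5369


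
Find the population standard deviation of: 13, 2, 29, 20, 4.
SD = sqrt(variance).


Mean = 13.6000
Variance = 101.0400
SD = sqrt(101.0400) = 10.0519

SD = 10.0519


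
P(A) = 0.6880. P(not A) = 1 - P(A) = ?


P(not A) = 1 - 0.6880 = 0.3120

P(not A) = 0.3120


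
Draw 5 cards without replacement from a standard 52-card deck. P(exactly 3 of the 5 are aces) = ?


Hypergeometric: P(X=3) = C(4,3)·C(48,2) / C(52,5)
= 4 × 1128 / 2598960
= 4512/2598960 = 0.0017

P = 0.0017


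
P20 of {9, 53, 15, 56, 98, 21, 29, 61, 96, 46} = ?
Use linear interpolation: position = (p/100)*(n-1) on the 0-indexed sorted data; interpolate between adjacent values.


Sorted: 9, 15, 21, 29, 46, 53, 56, 61, 96, 98
n = 10
Index = 20/100 * 9 = 1.8000
Lower = data[1] = 15, Upper = data[2] = 21
P20 = 15 + 0.8000*(6) = 19.8000

P20 = 19.8000


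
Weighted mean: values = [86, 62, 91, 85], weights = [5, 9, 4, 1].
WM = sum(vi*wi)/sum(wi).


Numerator = 86*5 + 62*9 + 91*4 + 85*1 = 1437
Denominator = 5 + 9 + 4 + 1 = 19
WM = 1437/19 = 75.6316

WM = 75.6316


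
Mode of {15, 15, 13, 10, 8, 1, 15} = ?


Frequencies: 1:1, 8:1, 10:1, 13:1, 15:3
Max frequency = 3
Mode = 15

Mode = 15


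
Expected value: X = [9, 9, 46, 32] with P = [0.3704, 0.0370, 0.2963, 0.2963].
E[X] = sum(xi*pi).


E[X] = 9*0.3704 + 9*0.0370 + 46*0.2963 + 32*0.2963
= 3.3336 + 0.3330 + 13.6298 + 9.4816
= 26.7780

E[X] = 26.7780


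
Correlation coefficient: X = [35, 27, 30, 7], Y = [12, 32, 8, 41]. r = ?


Mean X = 24.7500, Mean Y = 23.2500
SD X = 10.638961, SD Y = 13.699909
Cov = -122.687500
r = -122.687500/(10.638961*13.699909) = -0.8418

r = -0.8418


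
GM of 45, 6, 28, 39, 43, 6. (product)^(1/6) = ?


Product = 45 × 6 × 28 × 39 × 43 × 6 = 76068720
GM = 76068720^(1/6) = 20.5842

GM = 20.5842


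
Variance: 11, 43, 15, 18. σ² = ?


Mean = 21.7500
Squared deviations: 115.5625, 451.5625, 45.5625, 14.0625
Sum = 626.7500
Variance = 626.7500/4 = 156.6875

Variance = 156.6875


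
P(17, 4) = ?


P(17,4) = 17!/13!
= 355687428096000/6227020800
= 57120

P(17,4) = 57120


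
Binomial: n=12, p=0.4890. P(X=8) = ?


C(12,8) = 495
p^8 = 0.003269
(1-p)^4 = 0.068184
P = 495 * 0.003269 * 0.068184 = 0.1103

P(X=8) = 0.1103


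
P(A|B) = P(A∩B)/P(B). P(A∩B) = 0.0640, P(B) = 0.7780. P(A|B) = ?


P(A|B) = 0.0640/0.7780 = 0.0823

P(A|B) = 0.0823


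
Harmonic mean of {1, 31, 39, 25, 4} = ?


Sum of reciprocals = 1/1 + 1/31 + 1/39 + 1/25 + 1/4 = 1.347899
HM = 5/1.347899 = 3.7095

HM = 3.7095


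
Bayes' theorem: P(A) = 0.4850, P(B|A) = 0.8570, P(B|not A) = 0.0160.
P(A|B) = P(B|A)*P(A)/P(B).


P(B) = P(B|A)*P(A) + P(B|A')*P(A')
= 0.8570*0.4850 + 0.0160*0.5150
= 0.415645 + 0.008240 = 0.423885
P(A|B) = 0.415645/0.423885 = 0.9806

P(A|B) = 0.9806


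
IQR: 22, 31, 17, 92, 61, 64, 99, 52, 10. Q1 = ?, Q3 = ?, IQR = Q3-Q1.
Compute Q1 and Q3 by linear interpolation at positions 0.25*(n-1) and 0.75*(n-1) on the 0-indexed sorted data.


Sorted: 10, 17, 22, 31, 52, 61, 64, 92, 99
Q1 (25th %ile) = 22.0000
Q3 (75th %ile) = 64.0000
IQR = 64.0000 - 22.0000 = 42.0000

IQR = 42.0000


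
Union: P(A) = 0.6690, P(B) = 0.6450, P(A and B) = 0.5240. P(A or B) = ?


P(A∪B) = 0.6690 + 0.6450 - 0.5240
= 1.3140 - 0.5240
= 0.7900

P(A∪B) = 0.7900


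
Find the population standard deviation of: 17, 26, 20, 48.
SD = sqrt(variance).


Mean = 27.7500
Variance = 147.1875
SD = sqrt(147.1875) = 12.1321

SD = 12.1321


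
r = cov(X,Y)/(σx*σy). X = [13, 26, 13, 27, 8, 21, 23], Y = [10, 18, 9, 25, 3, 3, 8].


Mean X = 18.7143, Mean Y = 10.8571
SD X = 6.818343, SD Y = 7.434064
Cov = 34.102041
r = 34.102041/(6.818343*7.434064) = 0.6728

r = 0.6728


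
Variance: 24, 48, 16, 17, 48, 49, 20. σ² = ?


Mean = 31.7143
Squared deviations: 59.5102, 265.2245, 246.9388, 216.5102, 265.2245, 298.7959, 137.2245
Sum = 1489.4286
Variance = 1489.4286/7 = 212.7755

Variance = 212.7755


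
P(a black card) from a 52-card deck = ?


26 black cards in 52 cards
P = 26/52 = 0.5000

P = 0.5000


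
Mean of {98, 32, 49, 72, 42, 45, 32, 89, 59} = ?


Sum = 98 + 32 + 49 + 72 + 42 + 45 + 32 + 89 + 59 = 518
n = 9
Mean = 518/9 = 57.5556

Mean = 57.5556


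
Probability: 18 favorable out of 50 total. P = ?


P = 18/50 = 0.3600

P = 0.3600


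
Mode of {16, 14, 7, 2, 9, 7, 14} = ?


Frequencies: 2:1, 7:2, 9:1, 14:2, 16:1
Max frequency = 2
Mode = 7, 14

Mode = 7, 14


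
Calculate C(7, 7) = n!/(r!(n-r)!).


C(7,7) = 7!/(7! × 0!)
= 5040/(5040 × 1)
= 1

C(7,7) = 1


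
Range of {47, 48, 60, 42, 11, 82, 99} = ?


Max = 99, Min = 11
Range = 99 - 11 = 88

Range = 88


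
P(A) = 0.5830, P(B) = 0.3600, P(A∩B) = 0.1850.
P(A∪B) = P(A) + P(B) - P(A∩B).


P(A∪B) = 0.5830 + 0.3600 - 0.1850
= 0.9430 - 0.1850
= 0.7580

P(A∪B) = 0.7580


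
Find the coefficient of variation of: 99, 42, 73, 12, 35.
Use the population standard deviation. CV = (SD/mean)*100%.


Mean = 52.2000
SD = 30.4592
CV = (30.4592/52.2000)*100 = 58.3509%

CV = 58.3509%


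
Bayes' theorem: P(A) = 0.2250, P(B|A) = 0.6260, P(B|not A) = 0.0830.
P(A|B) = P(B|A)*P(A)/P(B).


P(B) = P(B|A)*P(A) + P(B|A')*P(A')
= 0.6260*0.2250 + 0.0830*0.7750
= 0.140850 + 0.064325 = 0.205175
P(A|B) = 0.140850/0.205175 = 0.6865

P(A|B) = 0.6865


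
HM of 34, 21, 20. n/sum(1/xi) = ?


Sum of reciprocals = 1/34 + 1/21 + 1/20 = 0.127031
HM = 3/0.127031 = 23.6163

HM = 23.6163


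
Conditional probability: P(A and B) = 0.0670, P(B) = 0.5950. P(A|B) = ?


P(A|B) = 0.0670/0.5950 = 0.1126

P(A|B) = 0.1126


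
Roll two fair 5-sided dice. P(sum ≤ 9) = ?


Total outcomes = 5×5 = 25
Favorable (sum ≤ 9): 24
P = 24/25 = 0.9600

P = 0.9600


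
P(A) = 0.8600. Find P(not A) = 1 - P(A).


P(not A) = 1 - 0.8600 = 0.1400

P(not A) = 0.1400


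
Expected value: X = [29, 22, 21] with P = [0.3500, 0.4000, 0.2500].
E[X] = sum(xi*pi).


E[X] = 29*0.3500 + 22*0.4000 + 21*0.2500
= 10.1500 + 8.8000 + 5.2500
= 24.2000

E[X] = 24.2000


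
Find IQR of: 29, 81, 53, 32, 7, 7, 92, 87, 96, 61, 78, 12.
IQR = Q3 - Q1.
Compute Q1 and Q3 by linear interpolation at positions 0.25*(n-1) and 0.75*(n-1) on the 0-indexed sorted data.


Sorted: 7, 7, 12, 29, 32, 53, 61, 78, 81, 87, 92, 96
Q1 (25th %ile) = 24.7500
Q3 (75th %ile) = 82.5000
IQR = 82.5000 - 24.7500 = 57.7500

IQR = 57.7500


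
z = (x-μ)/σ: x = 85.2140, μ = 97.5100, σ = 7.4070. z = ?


z = (85.2140 - 97.5100)/7.4070
= -12.2960/7.4070
= -1.6601

z = -1.6601


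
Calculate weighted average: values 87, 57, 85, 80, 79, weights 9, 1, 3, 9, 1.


Numerator = 87*9 + 57*1 + 85*3 + 80*9 + 79*1 = 1894
Denominator = 9 + 1 + 3 + 9 + 1 = 23
WM = 1894/23 = 82.3478

WM = 82.3478


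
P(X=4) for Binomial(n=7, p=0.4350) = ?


C(7,4) = 35
p^4 = 0.035806
(1-p)^3 = 0.180362
P = 35 * 0.035806 * 0.180362 = 0.2260

P(X=4) = 0.2260


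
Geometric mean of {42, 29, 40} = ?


Product = 42 × 29 × 40 = 48720
GM = 48720^(1/3) = 36.5232

GM = 36.5232


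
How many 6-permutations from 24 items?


P(24,6) = 24!/18!
= 620448401733239439360000/6402373705728000
= 96909120

P(24,6) = 96909120


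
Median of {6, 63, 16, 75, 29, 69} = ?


Sorted: 6, 16, 29, 63, 69, 75
n = 6 (even)
Middle values: 29 and 63
Median = (29+63)/2 = 46.0000

Median = 46.0000


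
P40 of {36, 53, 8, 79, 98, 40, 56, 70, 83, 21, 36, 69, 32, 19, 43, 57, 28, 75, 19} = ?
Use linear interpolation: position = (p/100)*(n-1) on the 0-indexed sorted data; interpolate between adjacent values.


Sorted: 8, 19, 19, 21, 28, 32, 36, 36, 40, 43, 53, 56, 57, 69, 70, 75, 79, 83, 98
n = 19
Index = 40/100 * 18 = 7.2000
Lower = data[7] = 36, Upper = data[8] = 40
P40 = 36 + 0.2000*(4) = 36.8000

P40 = 36.8000


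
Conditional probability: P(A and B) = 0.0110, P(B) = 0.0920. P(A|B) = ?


P(A|B) = 0.0110/0.0920 = 0.1196

P(A|B) = 0.1196


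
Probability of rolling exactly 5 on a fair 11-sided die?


Favorable outcomes (roll = 5): 1
Total outcomes = 11
P = 1/11 = 0.0909

P = 0.0909


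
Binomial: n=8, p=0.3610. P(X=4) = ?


C(8,4) = 70
p^4 = 0.016984
(1-p)^4 = 0.166726
P = 70 * 0.016984 * 0.166726 = 0.1982

P(X=4) = 0.1982


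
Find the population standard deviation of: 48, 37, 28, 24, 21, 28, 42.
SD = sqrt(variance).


Mean = 32.5714
Variance = 85.1020
SD = sqrt(85.1020) = 9.2251

SD = 9.2251


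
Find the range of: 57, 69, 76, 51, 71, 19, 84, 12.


Max = 84, Min = 12
Range = 84 - 12 = 72

Range = 72


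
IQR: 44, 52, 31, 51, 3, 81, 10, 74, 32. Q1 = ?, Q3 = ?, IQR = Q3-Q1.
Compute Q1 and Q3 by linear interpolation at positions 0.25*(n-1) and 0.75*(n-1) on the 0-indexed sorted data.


Sorted: 3, 10, 31, 32, 44, 51, 52, 74, 81
Q1 (25th %ile) = 31.0000
Q3 (75th %ile) = 52.0000
IQR = 52.0000 - 31.0000 = 21.0000

IQR = 21.0000
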